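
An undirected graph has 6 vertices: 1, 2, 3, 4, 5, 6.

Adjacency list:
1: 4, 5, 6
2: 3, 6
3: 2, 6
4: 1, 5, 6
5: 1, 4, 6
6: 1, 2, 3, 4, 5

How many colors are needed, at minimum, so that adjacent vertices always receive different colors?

1, 4, 5, 6 form a clique, so at least 4 colors are needed.
One proper 4-coloring: 1=d, 2=b, 3=c, 4=c, 5=b, 6=a. No two adjacent vertices share a color.

4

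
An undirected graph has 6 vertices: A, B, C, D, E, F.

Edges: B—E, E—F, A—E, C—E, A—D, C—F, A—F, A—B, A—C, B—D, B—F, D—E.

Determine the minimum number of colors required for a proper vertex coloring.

A, B, E, F are pairwise adjacent (a clique of size 4), so at least 4 colors are needed.
One proper 4-coloring: A=1, B=4, C=4, D=3, E=2, F=3. Each edge has distinct colors on its endpoints.

4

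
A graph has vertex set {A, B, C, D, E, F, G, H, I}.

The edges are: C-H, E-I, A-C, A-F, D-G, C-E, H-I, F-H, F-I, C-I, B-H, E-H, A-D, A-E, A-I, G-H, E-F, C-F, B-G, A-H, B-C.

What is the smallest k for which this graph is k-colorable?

6

A, C, E, F, H, I are pairwise adjacent (a clique of size 6), so at least 6 colors are needed.
A valid assignment using 6 colors: A=3, B=3, C=2, D=1, E=5, F=6, G=2, H=1, I=4. Each edge has distinct colors on its endpoints.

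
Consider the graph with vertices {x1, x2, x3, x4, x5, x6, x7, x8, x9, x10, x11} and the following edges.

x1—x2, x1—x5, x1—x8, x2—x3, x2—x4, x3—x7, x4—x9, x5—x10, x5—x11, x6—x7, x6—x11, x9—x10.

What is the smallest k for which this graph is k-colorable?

3

The cycle x5-x1-x2-x3-x7-x6-x11-x5 has odd length 7, so it cannot be 2-colored; at least 3 colors are needed.
3 colors suffice: color 1 → {x1, x3, x4, x6, x10}; color 2 → {x2, x5, x7, x8, x9}; color 3 → {x11}. Every edge joins two different colors.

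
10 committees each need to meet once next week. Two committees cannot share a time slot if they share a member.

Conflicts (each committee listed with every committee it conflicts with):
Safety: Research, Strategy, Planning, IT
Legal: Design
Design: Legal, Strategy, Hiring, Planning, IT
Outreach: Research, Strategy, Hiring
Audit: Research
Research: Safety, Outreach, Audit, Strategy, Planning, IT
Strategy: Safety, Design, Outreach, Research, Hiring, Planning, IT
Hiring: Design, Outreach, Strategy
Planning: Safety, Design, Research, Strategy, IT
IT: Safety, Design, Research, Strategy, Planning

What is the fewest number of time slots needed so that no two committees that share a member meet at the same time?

5

Safety, Research, Strategy, Planning, IT are mutually in conflict, so at least 5 time slots are needed.
A valid assignment using 5 time slots: Safety=5, Legal=1, Design=2, Outreach=3, Audit=1, Research=2, Strategy=1, Hiring=4, Planning=3, IT=4. No two conflicting committees share a time slot.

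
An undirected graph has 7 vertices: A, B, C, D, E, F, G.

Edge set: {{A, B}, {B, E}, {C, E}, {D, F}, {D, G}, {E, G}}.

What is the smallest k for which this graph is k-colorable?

C and E are adjacent, so at least 2 colors are needed.
2 colors suffice: color red → {A, D, E}; color blue → {B, C, F, G}. Each edge has distinct colors on its endpoints.

2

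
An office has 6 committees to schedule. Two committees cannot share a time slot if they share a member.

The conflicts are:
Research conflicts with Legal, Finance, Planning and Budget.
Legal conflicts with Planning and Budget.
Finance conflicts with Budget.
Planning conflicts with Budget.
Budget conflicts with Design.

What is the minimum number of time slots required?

Research, Legal, Planning, Budget are mutually in conflict, so at least 4 time slots are needed.
A valid assignment using 4 time slots: Research=2, Legal=3, Finance=3, Planning=4, Budget=1, Design=2. Each listed conflict is separated.

4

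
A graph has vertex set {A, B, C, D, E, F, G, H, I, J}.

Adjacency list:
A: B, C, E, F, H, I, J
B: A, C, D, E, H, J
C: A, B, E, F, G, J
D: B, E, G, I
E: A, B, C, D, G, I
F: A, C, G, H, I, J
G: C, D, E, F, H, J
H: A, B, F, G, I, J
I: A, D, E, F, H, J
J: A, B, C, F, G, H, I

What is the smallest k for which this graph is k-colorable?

5

A, F, H, I, J are mutually adjacent (a clique of size 5), so at least 5 colors are needed.
One proper 5-coloring: A=1, B=4, C=3, D=5, E=2, F=4, G=1, H=5, I=3, J=2. Each edge has distinct colors on its endpoints.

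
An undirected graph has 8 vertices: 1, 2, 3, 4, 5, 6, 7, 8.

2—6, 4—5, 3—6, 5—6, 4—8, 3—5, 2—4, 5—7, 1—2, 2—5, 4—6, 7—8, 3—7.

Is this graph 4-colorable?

Yes

The chromatic number is 4. 2, 4, 5, 6 are mutually adjacent (a clique of size 4), so at least 4 colors are needed.
4 colors suffice: color red → {1, 5, 8}; color blue → {2, 3}; color green → {4, 7}; color yellow → {6}.
That is already a proper 4-coloring.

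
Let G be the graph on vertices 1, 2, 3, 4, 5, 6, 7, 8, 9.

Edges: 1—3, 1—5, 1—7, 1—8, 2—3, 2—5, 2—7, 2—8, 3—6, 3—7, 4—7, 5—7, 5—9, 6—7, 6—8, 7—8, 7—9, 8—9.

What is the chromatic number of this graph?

3

1, 3, 7 are pairwise adjacent, so at least 3 colors are needed.
A valid assignment using 3 colors: 1=green, 2=green, 3=blue, 4=blue, 5=blue, 6=green, 7=red, 8=blue, 9=green. No two adjacent vertices share a color.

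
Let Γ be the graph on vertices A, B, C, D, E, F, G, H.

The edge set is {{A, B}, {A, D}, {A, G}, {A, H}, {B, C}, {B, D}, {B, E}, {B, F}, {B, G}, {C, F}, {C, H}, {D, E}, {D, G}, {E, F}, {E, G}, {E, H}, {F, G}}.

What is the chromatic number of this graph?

4

B, E, F, G are mutually adjacent (a clique of size 4), so at least 4 colors are needed.
4 colors suffice: color 1 → {B, H}; color 2 → {A, C, E}; color 3 → {G}; color 4 → {D, F}. No two adjacent vertices share a color.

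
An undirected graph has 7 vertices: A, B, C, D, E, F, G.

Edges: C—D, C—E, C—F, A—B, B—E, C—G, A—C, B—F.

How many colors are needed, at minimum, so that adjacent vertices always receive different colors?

2

C and F are adjacent, so at least 2 colors are needed.
2 colors suffice: color 1 → {B, C}; color 2 → {A, D, E, F, G}. No two adjacent vertices share a color.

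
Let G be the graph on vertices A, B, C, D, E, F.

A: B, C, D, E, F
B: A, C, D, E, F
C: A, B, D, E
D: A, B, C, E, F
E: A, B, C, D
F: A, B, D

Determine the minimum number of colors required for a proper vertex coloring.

5

A, B, C, D, E are mutually adjacent (a clique of size 5), so at least 5 colors are needed.
5 colors suffice: color red → {D}; color blue → {B}; color green → {A}; color yellow → {C, F}; color purple → {E}. Every edge joins two different colors.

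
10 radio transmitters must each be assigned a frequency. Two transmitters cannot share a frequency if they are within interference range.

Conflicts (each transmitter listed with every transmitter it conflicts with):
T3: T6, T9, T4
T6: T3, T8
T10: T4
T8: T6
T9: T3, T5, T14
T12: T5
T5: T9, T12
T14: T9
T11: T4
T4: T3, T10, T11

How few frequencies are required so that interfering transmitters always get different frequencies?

T6 and T8 conflict, so at least 2 frequencies are needed.
A valid assignment using 2 frequencies: T3=2, T6=1, T10=2, T8=2, T9=1, T12=1, T5=2, T14=2, T11=2, T4=1. No two conflicting transmitters share a frequency.

2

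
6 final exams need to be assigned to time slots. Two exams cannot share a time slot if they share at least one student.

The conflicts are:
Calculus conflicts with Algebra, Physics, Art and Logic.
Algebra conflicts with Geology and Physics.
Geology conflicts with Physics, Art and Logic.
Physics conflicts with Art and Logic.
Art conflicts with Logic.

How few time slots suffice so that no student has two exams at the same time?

4

Geology, Physics, Art, Logic are mutually in conflict, so at least 4 time slots are needed.
Using 4 time slots: Calculus=2, Algebra=3, Geology=2, Physics=1, Art=3, Logic=4. Every pair that conflicts lands in different time slots.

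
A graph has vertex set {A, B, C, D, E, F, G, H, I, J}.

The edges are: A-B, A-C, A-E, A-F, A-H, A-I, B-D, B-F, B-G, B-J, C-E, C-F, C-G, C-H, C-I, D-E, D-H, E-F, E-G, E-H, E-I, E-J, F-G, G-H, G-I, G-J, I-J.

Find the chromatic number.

E, G, I, J are mutually adjacent (a clique of size 4), so at least 4 colors are needed.
One proper 4-coloring: A=blue, B=red, C=green, D=blue, E=red, F=yellow, G=blue, H=yellow, I=yellow, J=green. No two adjacent vertices share a color.

4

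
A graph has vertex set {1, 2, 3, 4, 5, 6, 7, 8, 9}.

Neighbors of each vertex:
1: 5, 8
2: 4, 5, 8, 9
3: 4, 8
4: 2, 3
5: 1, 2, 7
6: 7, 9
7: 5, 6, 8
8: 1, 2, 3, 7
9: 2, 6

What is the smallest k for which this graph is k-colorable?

3

The cycle 6-7-5-2-9-6 has odd length 5, so it cannot be 2-colored; at least 3 colors are needed.
A valid assignment using 3 colors: 1=blue, 2=blue, 3=blue, 4=red, 5=red, 6=red, 7=blue, 8=red, 9=green. No two adjacent vertices share a color.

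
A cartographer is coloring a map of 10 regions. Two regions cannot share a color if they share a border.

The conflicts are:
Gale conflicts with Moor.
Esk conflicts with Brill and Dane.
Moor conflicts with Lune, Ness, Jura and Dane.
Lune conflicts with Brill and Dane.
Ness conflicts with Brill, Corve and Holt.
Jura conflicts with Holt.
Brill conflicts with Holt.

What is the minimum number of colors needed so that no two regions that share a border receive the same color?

3

Moor, Lune, Dane all conflict with each other, so at least 3 colors are needed.
3 colors suffice: Gale=2, Esk=2, Moor=1, Lune=2, Ness=2, Jura=2, Brill=1, Corve=1, Dane=3, Holt=3. Every pair that conflicts lands in different colors.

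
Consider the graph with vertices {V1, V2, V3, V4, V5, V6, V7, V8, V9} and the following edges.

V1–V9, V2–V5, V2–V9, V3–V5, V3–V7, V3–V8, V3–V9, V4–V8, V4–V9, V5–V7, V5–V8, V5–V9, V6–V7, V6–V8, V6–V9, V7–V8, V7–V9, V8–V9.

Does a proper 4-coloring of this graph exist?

V3, V5, V7, V8, V9 are mutually adjacent (a clique of size 5), so at least 5 colors are needed.
So 4 colors are not enough.

No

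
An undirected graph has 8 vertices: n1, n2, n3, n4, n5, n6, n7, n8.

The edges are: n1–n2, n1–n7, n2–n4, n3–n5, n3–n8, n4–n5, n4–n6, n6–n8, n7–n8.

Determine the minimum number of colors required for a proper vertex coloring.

The cycle n3-n8-n6-n4-n5-n3 has odd length 5, so it cannot be 2-colored; at least 3 colors are needed.
One proper 3-coloring: n1=1, n2=2, n3=2, n4=1, n5=3, n6=2, n7=2, n8=1. No two adjacent vertices share a color.

3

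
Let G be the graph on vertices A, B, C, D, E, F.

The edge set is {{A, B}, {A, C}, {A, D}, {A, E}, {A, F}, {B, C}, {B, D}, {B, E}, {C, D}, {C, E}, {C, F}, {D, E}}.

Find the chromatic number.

A, B, C, D, E are mutually adjacent (a clique of size 5), so at least 5 colors are needed.
5 colors suffice: A=red, B=yellow, C=blue, D=purple, E=green, F=green. Each edge has distinct colors on its endpoints.

5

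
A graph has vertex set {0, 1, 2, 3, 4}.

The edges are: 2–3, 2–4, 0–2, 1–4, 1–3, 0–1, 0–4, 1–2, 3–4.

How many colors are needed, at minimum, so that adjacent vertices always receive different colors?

1, 2, 3, 4 are mutually adjacent (a clique of size 4), so at least 4 colors are needed.
4 colors suffice: 0=yellow, 1=blue, 2=red, 3=yellow, 4=green. Each edge has distinct colors on its endpoints.

4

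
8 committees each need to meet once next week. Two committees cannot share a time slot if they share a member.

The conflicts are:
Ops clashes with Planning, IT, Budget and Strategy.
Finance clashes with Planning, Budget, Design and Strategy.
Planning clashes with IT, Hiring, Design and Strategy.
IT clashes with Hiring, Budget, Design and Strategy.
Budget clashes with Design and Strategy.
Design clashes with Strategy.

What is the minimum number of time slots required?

4

Ops, Planning, IT, Strategy are mutually in conflict, so at least 4 time slots are needed.
4 time slots suffice: Ops=4, Finance=1, Planning=2, IT=1, Hiring=3, Budget=2, Design=4, Strategy=3. Each listed conflict is separated.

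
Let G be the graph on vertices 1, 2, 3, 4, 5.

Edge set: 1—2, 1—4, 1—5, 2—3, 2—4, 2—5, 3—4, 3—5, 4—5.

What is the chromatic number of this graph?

4

2, 3, 4, 5 are mutually adjacent (a clique of size 4), so at least 4 colors are needed.
4 colors suffice: color a → {4}; color b → {5}; color c → {2}; color d → {1, 3}. No two adjacent vertices share a color.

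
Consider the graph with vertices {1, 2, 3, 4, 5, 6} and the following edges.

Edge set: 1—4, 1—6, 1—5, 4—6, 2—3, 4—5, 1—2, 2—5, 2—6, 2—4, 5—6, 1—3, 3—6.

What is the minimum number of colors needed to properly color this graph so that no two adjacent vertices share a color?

5

1, 2, 4, 5, 6 are mutually adjacent (a clique of size 5), so at least 5 colors are needed.
5 colors suffice: color a → {6}; color b → {2}; color c → {1}; color d → {3, 5}; color e → {4}. Every edge joins two different colors.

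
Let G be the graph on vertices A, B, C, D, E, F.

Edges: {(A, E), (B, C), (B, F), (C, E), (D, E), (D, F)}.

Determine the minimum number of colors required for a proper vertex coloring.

The cycle D-E-C-B-F-D has odd length 5, so it cannot be 2-colored; at least 3 colors are needed.
3 colors suffice: color 1 → {E, F}; color 2 → {A, C, D}; color 3 → {B}. Each edge has distinct colors on its endpoints.

3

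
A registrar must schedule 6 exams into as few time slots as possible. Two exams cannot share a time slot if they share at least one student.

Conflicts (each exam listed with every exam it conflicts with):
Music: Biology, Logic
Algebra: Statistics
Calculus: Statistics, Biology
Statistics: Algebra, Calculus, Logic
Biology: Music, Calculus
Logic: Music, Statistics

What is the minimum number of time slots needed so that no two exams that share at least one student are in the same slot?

3

The cycle Statistics-Calculus-Biology-Music-Logic-Statistics has odd length 5, so it cannot be 2-colored; at least 3 time slots are needed.
Using 3 time slots: Music=2, Algebra=2, Calculus=2, Statistics=1, Biology=1, Logic=3. No two conflicting exams share a time slot.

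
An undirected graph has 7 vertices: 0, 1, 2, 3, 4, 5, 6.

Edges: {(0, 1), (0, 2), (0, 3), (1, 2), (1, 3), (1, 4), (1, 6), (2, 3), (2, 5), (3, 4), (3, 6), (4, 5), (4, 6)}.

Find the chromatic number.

4

0, 1, 2, 3 are mutually adjacent (a clique of size 4), so at least 4 colors are needed.
4 colors suffice: color red → {1, 5}; color blue → {3}; color green → {2, 4}; color yellow → {0, 6}. No two adjacent vertices share a color.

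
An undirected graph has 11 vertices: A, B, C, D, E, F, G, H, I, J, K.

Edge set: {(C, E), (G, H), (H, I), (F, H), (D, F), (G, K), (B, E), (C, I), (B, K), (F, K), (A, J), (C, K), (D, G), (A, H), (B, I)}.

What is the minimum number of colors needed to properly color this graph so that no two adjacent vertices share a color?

The cycle K-F-H-I-C-K has odd length 5, so it cannot be 2-colored; at least 3 colors are needed.
3 colors suffice: color 1 → {D, E, H, J, K}; color 2 → {A, B, C, F, G}; color 3 → {I}. Each edge has distinct colors on its endpoints.

3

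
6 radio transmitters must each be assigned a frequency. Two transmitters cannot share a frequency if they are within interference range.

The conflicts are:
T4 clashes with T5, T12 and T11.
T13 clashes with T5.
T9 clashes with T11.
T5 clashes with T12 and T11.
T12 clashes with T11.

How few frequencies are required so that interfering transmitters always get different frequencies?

4

T4, T5, T12, T11 all conflict with each other, so at least 4 frequencies are needed.
A valid assignment using 4 frequencies: T4=4, T13=1, T9=2, T5=2, T12=3, T11=1. Every pair that conflicts lands in different frequencies.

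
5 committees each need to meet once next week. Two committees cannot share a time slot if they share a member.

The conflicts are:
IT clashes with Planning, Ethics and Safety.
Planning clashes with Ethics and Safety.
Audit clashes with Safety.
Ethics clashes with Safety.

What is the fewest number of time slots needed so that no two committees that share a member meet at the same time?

4

IT, Planning, Ethics, Safety all conflict with each other, so at least 4 time slots are needed.
A valid assignment using 4 time slots: IT=3, Planning=2, Audit=2, Ethics=4, Safety=1. No two conflicting committees share a time slot.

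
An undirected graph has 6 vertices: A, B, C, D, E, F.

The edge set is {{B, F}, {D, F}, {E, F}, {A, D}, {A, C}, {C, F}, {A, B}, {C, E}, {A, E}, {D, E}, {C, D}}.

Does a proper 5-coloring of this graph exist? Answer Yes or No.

The chromatic number is 4. C, D, E, F are pairwise adjacent (a clique of size 4), so at least 4 colors are needed.
4 colors suffice: color 1 → {B, D}; color 2 → {C}; color 3 → {A, F}; color 4 → {E}.
Since 5 ≥ 4, a proper 5-coloring certainly exists.

Yes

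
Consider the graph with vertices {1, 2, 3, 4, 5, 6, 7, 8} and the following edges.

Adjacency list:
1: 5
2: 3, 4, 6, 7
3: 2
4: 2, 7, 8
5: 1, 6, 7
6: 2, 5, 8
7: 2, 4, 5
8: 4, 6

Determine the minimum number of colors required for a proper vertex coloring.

2, 4, 7 form a triangle, so at least 3 colors are needed.
One proper 3-coloring: 1=blue, 2=red, 3=blue, 4=green, 5=red, 6=blue, 7=blue, 8=red. No two adjacent vertices share a color.

3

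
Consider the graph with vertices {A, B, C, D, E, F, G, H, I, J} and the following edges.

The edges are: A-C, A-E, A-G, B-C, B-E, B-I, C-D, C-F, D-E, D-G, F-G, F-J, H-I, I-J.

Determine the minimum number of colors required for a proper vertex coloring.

3

The cycle F-J-I-B-C-F has odd length 5, so it cannot be 2-colored; at least 3 colors are needed.
A valid assignment using 3 colors: A=2, B=2, C=1, D=2, E=1, F=2, G=1, H=2, I=1, J=3. Each edge has distinct colors on its endpoints.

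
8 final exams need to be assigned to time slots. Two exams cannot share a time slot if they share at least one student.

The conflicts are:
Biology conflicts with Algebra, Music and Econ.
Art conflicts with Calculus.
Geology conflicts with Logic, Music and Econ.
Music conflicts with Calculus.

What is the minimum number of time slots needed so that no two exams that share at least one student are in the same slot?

2

Geology and Econ conflict, so at least 2 time slots are needed.
2 time slots suffice: Biology=1, Art=2, Geology=1, Algebra=2, Logic=2, Music=2, Econ=2, Calculus=1. Every pair that conflicts lands in different time slots.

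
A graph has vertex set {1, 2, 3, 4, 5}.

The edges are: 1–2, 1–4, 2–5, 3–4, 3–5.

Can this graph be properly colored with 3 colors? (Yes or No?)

The chromatic number is 3. The cycle 3-4-1-2-5-3 has odd length 5, so it cannot be 2-colored; at least 3 colors are needed.
3 colors suffice: 1=red, 2=blue, 3=green, 4=blue, 5=red.
That is already a proper 3-coloring.

Yes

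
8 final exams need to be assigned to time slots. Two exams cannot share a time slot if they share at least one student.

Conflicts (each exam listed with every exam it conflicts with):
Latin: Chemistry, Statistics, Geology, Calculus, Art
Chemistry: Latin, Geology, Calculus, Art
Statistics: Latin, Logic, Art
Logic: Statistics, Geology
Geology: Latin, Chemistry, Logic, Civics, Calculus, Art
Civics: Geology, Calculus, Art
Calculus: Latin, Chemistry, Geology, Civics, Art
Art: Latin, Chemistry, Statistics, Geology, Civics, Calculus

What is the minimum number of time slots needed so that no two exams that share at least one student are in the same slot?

Latin, Chemistry, Geology, Calculus, Art are mutually in conflict, so at least 5 time slots are needed.
A valid assignment using 5 time slots: Latin=4, Chemistry=5, Statistics=1, Logic=2, Geology=1, Civics=4, Calculus=3, Art=2. Every pair that conflicts lands in different time slots.

5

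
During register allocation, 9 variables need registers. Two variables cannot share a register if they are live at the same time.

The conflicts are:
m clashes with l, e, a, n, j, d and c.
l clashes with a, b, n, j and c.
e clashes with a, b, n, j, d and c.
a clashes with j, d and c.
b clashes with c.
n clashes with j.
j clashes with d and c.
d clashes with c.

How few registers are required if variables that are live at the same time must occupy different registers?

6

m, e, a, j, d, c all conflict with each other, so at least 6 registers are needed.
6 registers suffice: register 1 → {b, j}; register 2 → {l, e}; register 3 → {m}; register 4 → {n, c}; register 5 → {a}; register 6 → {d}. Every pair that conflicts lands in different registers.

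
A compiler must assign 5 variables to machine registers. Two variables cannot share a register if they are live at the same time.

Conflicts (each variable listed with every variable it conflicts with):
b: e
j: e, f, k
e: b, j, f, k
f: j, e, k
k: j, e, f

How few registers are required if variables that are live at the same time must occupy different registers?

4

j, e, f, k pairwise conflict, so at least 4 registers are needed.
4 registers suffice: register 1 → {e}; register 2 → {b, f}; register 3 → {j}; register 4 → {k}. Each listed conflict is separated.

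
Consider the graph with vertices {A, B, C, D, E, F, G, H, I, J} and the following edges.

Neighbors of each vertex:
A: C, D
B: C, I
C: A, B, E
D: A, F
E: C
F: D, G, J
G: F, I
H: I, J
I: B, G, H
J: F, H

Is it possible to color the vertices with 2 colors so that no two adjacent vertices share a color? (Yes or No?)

The cycle I-G-F-J-H-I has odd length 5, so it cannot be 2-colored; at least 3 colors are needed.
So 2 colors are not enough.

No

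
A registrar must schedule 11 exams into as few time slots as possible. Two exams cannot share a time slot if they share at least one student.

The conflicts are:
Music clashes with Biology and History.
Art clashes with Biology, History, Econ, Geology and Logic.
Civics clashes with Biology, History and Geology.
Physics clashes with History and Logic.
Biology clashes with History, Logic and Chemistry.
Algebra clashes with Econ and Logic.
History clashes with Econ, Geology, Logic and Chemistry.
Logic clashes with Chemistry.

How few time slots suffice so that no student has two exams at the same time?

Art, Biology, History, Logic pairwise conflict, so at least 4 time slots are needed.
A valid assignment using 4 time slots: Music=2, Art=4, Civics=2, Physics=3, Biology=3, Algebra=1, History=1, Econ=2, Geology=3, Logic=2, Chemistry=4. Each listed conflict is separated.

4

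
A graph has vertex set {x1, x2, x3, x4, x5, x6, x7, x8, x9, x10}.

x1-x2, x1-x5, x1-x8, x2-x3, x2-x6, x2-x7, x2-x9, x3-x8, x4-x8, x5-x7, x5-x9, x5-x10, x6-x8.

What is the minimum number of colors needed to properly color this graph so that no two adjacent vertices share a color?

2

x2 and x9 are adjacent, so at least 2 colors are needed.
2 colors suffice: color 1 → {x2, x5, x8}; color 2 → {x1, x3, x4, x6, x7, x9, x10}. Every edge joins two different colors.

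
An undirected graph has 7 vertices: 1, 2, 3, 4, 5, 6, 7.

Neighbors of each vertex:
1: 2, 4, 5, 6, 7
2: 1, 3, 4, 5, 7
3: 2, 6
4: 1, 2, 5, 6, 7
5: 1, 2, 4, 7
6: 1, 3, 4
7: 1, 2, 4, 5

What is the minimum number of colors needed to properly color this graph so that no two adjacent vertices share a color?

5

1, 2, 4, 5, 7 are pairwise adjacent (a clique of size 5), so at least 5 colors are needed.
A valid assignment using 5 colors: 1=c, 2=a, 3=b, 4=b, 5=e, 6=a, 7=d. No two adjacent vertices share a color.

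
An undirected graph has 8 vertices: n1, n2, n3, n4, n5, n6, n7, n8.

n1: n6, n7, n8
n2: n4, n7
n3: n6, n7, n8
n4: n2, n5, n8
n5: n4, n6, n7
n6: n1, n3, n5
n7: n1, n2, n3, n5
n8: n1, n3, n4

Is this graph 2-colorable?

No

The cycle n5-n6-n1-n8-n4-n5 has odd length 5, so it cannot be 2-colored; at least 3 colors are needed.
So 2 colors are not enough.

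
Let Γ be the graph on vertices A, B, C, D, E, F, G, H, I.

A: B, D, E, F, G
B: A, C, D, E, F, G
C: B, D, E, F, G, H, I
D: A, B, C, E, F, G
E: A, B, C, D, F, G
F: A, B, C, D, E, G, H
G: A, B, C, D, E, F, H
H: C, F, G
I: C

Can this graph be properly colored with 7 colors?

The chromatic number is 6. B, C, D, E, F, G form a clique, so at least 6 colors are needed.
6 colors suffice: color 1 → {A, C}; color 2 → {F, I}; color 3 → {G}; color 4 → {B, H}; color 5 → {E}; color 6 → {D}.
Since 7 ≥ 6, a proper 7-coloring certainly exists.

Yes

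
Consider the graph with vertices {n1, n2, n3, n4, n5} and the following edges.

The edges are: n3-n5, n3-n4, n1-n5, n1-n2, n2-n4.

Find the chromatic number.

3

The cycle n1-n2-n4-n3-n5-n1 has odd length 5, so it cannot be 2-colored; at least 3 colors are needed.
3 colors suffice: color 1 → {n1, n4}; color 2 → {n2, n3}; color 3 → {n5}. Every edge joins two different colors.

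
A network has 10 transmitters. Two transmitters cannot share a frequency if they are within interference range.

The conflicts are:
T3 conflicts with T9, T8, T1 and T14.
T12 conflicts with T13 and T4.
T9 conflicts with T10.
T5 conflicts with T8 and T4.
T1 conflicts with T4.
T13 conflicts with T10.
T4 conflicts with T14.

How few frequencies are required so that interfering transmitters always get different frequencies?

3

The cycle T3-T14-T4-T5-T8-T3 has odd length 5, so it cannot be 2-colored; at least 3 frequencies are needed.
3 frequencies suffice: frequency 1 → {T3, T4, T10}; frequency 2 → {T12, T9, T8, T1, T14}; frequency 3 → {T5, T13}. Each listed conflict is separated.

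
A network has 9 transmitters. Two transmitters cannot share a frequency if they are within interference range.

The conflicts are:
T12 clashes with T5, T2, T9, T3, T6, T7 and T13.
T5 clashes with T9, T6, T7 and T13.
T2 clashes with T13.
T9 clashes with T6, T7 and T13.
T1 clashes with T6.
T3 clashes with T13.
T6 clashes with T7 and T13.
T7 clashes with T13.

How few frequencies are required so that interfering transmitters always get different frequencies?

6

T12, T5, T9, T6, T7, T13 are mutually in conflict, so at least 6 frequencies are needed.
6 frequencies suffice: frequency 1 → {T1, T13}; frequency 2 → {T12}; frequency 3 → {T2, T3, T6}; frequency 4 → {T5}; frequency 5 → {T9}; frequency 6 → {T7}. No two conflicting transmitters share a frequency.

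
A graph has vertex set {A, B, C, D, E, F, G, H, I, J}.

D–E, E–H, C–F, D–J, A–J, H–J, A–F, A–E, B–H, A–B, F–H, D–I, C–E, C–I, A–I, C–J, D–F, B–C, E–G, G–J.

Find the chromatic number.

D and J are adjacent, so at least 2 colors are needed.
One proper 2-coloring: A=2, B=1, C=2, D=2, E=1, F=1, G=2, H=2, I=1, J=1. Every edge joins two different colors.

2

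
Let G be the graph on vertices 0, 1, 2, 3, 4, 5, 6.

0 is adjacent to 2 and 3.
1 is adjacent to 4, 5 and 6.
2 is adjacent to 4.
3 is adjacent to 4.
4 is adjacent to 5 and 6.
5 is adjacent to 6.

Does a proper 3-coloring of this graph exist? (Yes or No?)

No

1, 4, 5, 6 are mutually adjacent (a clique of size 4), so at least 4 colors are needed.
So 3 colors are not enough.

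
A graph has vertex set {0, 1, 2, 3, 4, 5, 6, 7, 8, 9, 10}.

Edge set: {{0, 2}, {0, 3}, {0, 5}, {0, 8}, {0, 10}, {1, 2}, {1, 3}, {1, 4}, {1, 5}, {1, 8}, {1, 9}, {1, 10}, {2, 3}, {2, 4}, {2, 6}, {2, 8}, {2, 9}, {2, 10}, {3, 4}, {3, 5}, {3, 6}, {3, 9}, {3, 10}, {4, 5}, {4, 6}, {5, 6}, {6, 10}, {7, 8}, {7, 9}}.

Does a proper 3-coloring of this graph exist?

No

2, 3, 4, 6 are mutually adjacent (a clique of size 4), so at least 4 colors are needed.
So 3 colors are not enough.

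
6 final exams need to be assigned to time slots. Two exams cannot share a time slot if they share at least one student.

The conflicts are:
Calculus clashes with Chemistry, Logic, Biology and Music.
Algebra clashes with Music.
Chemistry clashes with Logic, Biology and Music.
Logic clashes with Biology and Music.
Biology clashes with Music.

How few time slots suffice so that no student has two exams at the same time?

5

Calculus, Chemistry, Logic, Biology, Music all conflict with each other, so at least 5 time slots are needed.
5 time slots suffice: time slot 1 → {Music}; time slot 2 → {Algebra, Chemistry}; time slot 3 → {Calculus}; time slot 4 → {Logic}; time slot 5 → {Biology}. No two conflicting exams share a time slot.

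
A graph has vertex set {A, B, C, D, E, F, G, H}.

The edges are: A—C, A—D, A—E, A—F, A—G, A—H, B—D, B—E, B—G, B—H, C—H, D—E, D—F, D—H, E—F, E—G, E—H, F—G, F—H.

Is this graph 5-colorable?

Yes

The chromatic number is 5. A, D, E, F, H are mutually adjacent (a clique of size 5), so at least 5 colors are needed.
5 colors suffice: color red → {A, B}; color blue → {C, E}; color green → {G, H}; color yellow → {F}; color purple → {D}.
That is already a proper 5-coloring.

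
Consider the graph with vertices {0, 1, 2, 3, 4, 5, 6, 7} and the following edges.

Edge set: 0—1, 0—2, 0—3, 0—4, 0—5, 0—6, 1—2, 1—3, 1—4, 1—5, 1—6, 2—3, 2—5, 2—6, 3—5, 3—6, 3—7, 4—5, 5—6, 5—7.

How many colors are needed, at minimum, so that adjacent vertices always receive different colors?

6

0, 1, 2, 3, 5, 6 form a clique, so at least 6 colors are needed.
6 colors suffice: color red → {5}; color blue → {3, 4}; color green → {0, 7}; color yellow → {1}; color purple → {2}; color orange → {6}. No two adjacent vertices share a color.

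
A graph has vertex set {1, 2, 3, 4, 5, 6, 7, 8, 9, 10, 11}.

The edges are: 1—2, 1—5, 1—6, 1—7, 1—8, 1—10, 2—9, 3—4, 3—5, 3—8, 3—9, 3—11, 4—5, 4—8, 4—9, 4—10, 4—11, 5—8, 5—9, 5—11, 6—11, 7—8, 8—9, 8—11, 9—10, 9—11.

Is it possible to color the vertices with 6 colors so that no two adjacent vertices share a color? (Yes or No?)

The chromatic number is 6. 3, 4, 5, 8, 9, 11 are pairwise adjacent (a clique of size 6), so at least 6 colors are needed.
A valid assignment using 6 colors: 1=a, 2=b, 3=f, 4=d, 5=e, 6=b, 7=c, 8=b, 9=a, 10=b, 11=c.
That is already a proper 6-coloring.

Yes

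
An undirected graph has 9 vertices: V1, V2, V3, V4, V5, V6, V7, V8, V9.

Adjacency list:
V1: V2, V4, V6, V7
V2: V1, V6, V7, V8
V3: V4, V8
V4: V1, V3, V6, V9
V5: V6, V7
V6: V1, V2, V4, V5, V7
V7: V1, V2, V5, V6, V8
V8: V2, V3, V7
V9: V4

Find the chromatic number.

4

V1, V2, V6, V7 are pairwise adjacent (a clique of size 4), so at least 4 colors are needed.
4 colors suffice: V1=G, V2=Y, V3=G, V4=B, V5=G, V6=R, V7=B, V8=R, V9=R. Each edge has distinct colors on its endpoints.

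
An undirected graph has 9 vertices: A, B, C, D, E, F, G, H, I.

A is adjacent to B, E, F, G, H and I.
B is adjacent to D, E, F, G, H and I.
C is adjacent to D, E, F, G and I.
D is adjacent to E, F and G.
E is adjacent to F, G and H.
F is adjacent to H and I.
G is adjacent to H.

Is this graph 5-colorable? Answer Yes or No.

Yes

The chromatic number is 5. A, B, E, G, H form a clique, so at least 5 colors are needed.
5 colors suffice: color 1 → {E, I}; color 2 → {F, G}; color 3 → {B, C}; color 4 → {A, D}; color 5 → {H}.
That is already a proper 5-coloring.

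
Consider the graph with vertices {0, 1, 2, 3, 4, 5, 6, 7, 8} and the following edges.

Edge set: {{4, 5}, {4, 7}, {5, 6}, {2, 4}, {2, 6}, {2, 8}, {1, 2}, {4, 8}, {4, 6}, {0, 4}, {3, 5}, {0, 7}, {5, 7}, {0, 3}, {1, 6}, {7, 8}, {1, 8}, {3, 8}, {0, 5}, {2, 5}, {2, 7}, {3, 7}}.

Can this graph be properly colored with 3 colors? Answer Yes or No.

No

2, 4, 5, 7 are mutually adjacent (a clique of size 4), so at least 4 colors are needed.
So 3 colors are not enough.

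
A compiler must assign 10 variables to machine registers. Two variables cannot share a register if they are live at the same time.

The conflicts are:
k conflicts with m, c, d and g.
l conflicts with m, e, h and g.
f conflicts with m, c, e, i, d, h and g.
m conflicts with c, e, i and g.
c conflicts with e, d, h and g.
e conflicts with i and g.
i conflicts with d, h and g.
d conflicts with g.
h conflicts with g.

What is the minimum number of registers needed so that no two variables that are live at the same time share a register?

5

f, m, c, e, g pairwise conflict, so at least 5 registers are needed.
A valid assignment using 5 registers: k=4, l=2, f=4, m=3, c=2, e=5, i=2, d=3, h=3, g=1. No two conflicting variables share a register.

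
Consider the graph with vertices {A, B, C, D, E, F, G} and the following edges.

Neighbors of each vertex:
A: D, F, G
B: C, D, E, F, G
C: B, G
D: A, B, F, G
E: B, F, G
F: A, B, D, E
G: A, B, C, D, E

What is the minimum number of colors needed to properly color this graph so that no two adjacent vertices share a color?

3

A, D, F are pairwise adjacent, so at least 3 colors are needed.
3 colors suffice: color 1 → {F, G}; color 2 → {A, B}; color 3 → {C, D, E}. No two adjacent vertices share a color.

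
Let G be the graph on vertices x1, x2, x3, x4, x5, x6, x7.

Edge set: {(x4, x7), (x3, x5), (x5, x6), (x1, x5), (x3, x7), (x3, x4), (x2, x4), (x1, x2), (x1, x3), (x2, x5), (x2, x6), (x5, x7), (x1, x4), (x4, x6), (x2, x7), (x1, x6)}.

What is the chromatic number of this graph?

4

x1, x2, x4, x6 are pairwise adjacent (a clique of size 4), so at least 4 colors are needed.
4 colors suffice: color 1 → {x1, x7}; color 2 → {x4, x5}; color 3 → {x2, x3}; color 4 → {x6}. Every edge joins two different colors.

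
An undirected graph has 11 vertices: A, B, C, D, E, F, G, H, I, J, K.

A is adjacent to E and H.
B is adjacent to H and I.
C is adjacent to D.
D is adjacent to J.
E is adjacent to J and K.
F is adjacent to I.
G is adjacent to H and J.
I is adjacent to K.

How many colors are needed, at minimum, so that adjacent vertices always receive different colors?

3

The cycle A-E-J-G-H-A has odd length 5, so it cannot be 2-colored; at least 3 colors are needed.
3 colors suffice: A=3, B=2, C=1, D=2, E=2, F=2, G=2, H=1, I=1, J=1, K=3. No two adjacent vertices share a color.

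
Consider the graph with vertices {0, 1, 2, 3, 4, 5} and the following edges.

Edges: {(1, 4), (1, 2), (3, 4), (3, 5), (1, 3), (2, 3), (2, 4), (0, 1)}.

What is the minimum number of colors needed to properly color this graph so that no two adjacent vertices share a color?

1, 2, 3, 4 form a clique, so at least 4 colors are needed.
4 colors suffice: color a → {1, 5}; color b → {0, 3}; color c → {2}; color d → {4}. No two adjacent vertices share a color.

4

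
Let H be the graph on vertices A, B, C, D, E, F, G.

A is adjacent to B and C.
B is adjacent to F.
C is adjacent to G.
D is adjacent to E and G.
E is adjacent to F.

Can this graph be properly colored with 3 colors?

The chromatic number is 3. The cycle E-D-G-C-A-B-F-E has odd length 7, so it cannot be 2-colored; at least 3 colors are needed.
3 colors suffice: color red → {C, D, F}; color blue → {A, E, G}; color green → {B}.
That is already a proper 3-coloring.

Yes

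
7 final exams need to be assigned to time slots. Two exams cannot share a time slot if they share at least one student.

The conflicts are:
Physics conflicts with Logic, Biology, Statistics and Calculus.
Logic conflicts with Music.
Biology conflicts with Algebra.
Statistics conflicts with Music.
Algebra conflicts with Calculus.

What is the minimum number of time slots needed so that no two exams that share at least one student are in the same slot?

2

Physics and Logic conflict, so at least 2 time slots are needed.
2 time slots suffice: time slot 1 → {Physics, Music, Algebra}; time slot 2 → {Logic, Biology, Statistics, Calculus}. Every pair that conflicts lands in different time slots.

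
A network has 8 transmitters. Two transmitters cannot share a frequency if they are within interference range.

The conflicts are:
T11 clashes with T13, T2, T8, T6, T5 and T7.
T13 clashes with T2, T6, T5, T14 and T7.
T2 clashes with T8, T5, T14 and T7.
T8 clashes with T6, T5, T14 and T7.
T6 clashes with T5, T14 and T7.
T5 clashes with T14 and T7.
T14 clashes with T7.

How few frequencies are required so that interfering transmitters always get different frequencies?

5

T11, T2, T8, T5, T7 pairwise conflict, so at least 5 frequencies are needed.
5 frequencies suffice: frequency 1 → {T5}; frequency 2 → {T7}; frequency 3 → {T11, T14}; frequency 4 → {T13, T8}; frequency 5 → {T2, T6}. Every pair that conflicts lands in different frequencies.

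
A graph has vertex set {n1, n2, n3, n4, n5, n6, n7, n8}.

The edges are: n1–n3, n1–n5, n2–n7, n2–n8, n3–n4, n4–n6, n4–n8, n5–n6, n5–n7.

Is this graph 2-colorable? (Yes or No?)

No

The cycle n3-n4-n6-n5-n1-n3 has odd length 5, so it cannot be 2-colored; at least 3 colors are needed.
So 2 colors are not enough.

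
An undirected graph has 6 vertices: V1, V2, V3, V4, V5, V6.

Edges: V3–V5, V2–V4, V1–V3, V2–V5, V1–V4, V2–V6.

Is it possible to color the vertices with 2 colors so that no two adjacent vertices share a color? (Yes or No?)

No

The cycle V5-V2-V4-V1-V3-V5 has odd length 5, so it cannot be 2-colored; at least 3 colors are needed.
So 2 colors are not enough.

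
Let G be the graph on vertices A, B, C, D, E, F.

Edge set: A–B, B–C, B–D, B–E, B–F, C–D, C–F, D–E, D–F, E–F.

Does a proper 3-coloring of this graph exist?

No

B, D, E, F form a clique, so at least 4 colors are needed.
So 3 colors are not enough.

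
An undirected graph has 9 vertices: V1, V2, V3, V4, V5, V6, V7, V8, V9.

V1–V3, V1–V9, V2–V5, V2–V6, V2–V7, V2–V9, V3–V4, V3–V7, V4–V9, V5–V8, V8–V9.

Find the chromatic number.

3

The cycle V7-V2-V9-V1-V3-V7 has odd length 5, so it cannot be 2-colored; at least 3 colors are needed.
3 colors suffice: color R → {V3, V5, V6, V9}; color B → {V1, V2, V4, V8}; color G → {V7}. No two adjacent vertices share a color.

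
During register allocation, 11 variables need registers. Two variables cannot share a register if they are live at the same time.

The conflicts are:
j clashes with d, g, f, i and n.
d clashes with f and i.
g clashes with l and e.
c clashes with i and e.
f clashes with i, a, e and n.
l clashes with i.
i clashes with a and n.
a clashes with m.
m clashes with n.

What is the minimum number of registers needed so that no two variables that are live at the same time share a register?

j, d, f, i are mutually in conflict, so at least 4 registers are needed.
4 registers suffice: register 1 → {i, e, m}; register 2 → {g, c, f}; register 3 → {j, l, a}; register 4 → {d, n}. Each listed conflict is separated.

4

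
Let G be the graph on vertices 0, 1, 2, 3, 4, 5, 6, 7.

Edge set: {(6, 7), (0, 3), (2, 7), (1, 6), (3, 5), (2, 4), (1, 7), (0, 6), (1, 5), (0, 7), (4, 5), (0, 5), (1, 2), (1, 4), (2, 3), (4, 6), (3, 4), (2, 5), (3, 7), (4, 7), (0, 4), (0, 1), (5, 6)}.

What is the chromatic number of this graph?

5

0, 1, 4, 6, 7 are mutually adjacent (a clique of size 5), so at least 5 colors are needed.
5 colors suffice: color a → {4}; color b → {0, 2}; color c → {1, 3}; color d → {5, 7}; color e → {6}. Each edge has distinct colors on its endpoints.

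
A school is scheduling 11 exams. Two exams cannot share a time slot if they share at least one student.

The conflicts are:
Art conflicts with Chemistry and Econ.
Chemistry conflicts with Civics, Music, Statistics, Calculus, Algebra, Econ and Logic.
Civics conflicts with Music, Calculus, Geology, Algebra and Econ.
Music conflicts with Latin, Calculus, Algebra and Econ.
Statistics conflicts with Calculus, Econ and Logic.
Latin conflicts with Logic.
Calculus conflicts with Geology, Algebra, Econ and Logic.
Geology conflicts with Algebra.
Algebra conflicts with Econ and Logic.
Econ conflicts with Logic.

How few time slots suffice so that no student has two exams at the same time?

6

Chemistry, Civics, Music, Calculus, Algebra, Econ all conflict with each other, so at least 6 time slots are needed.
6 time slots suffice: time slot 1 → {Latin, Geology, Econ}; time slot 2 → {Chemistry}; time slot 3 → {Art, Calculus}; time slot 4 → {Statistics, Algebra}; time slot 5 → {Music, Logic}; time slot 6 → {Civics}. Each listed conflict is separated.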